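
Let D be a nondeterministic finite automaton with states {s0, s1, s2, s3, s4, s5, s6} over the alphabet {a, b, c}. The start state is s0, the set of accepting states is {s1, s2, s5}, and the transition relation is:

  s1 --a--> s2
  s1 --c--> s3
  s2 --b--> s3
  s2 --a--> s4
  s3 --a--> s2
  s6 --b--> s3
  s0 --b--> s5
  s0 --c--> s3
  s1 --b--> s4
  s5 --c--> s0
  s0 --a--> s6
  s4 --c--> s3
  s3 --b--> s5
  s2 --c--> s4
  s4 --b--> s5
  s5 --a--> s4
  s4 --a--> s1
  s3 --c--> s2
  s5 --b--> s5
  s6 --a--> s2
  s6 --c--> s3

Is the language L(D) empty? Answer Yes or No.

No

The string b is accepted: the run s0 → s5 ends in the accepting state s5.
Since at least one string is accepted, L(D) is not empty.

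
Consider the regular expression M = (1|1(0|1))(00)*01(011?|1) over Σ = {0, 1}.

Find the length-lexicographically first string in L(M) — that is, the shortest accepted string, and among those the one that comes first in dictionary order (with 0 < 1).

By inspection of the expression, no string of length less than 4 matches, and 1011 is the lexicographically first match of length 4.

1011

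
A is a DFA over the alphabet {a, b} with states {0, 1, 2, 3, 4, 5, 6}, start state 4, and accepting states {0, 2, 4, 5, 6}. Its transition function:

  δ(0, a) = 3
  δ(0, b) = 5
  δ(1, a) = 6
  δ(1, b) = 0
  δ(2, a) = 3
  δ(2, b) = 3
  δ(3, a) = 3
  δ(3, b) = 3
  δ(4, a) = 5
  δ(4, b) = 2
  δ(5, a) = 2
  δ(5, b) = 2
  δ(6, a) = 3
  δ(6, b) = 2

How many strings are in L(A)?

5

The useful subgraph on states {2, 4, 5} is acyclic, so L(A) is finite; the longest accepting path visits 3 useful states, giving maximum string length 2.
Counting accepting paths from 4 by length: 1 of length 0, 2 of length 1, 2 of length 2. Total 5.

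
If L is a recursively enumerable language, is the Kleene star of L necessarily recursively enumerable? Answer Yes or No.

Dovetail over all factorisations of the input into blocks and all step bounds, running the recogniser for L on every block of a factorisation; accept if some factorisation has all of its blocks accepted.
So the recursively enumerable languages are closed under Kleene star.

Yes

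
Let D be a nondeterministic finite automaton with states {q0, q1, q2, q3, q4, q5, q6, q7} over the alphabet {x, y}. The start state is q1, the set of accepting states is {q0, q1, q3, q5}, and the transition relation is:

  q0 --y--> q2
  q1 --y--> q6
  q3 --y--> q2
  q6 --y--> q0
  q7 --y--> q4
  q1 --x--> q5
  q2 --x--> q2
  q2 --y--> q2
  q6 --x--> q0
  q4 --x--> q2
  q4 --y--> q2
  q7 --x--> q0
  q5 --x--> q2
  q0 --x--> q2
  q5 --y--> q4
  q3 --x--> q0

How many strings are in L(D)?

The useful subgraph on states {q0, q1, q5, q6} is acyclic, so L(D) is finite; the longest accepting path visits 3 useful states, giving maximum string length 2.
Counting accepting paths from q1 by length: 1 of length 0, 1 of length 1, 2 of length 2. Total 4.

4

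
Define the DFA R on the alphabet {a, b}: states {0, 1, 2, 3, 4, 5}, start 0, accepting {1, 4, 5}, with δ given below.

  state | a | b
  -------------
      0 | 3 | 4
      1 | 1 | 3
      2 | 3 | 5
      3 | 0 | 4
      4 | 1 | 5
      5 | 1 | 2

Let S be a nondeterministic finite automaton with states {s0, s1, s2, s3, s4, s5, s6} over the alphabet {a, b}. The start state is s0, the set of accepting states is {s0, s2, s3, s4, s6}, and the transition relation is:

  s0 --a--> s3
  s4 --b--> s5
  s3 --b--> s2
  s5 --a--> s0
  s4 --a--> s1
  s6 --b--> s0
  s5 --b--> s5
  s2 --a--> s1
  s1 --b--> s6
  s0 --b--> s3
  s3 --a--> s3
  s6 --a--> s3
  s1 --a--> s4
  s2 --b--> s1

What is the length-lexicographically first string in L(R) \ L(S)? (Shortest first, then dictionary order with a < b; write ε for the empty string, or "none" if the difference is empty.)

The string aba is accepted by R but not by S.
No shorter string lies in the difference, and aba is the lexicographically first length-3 string in L(R) \ L(S).

aba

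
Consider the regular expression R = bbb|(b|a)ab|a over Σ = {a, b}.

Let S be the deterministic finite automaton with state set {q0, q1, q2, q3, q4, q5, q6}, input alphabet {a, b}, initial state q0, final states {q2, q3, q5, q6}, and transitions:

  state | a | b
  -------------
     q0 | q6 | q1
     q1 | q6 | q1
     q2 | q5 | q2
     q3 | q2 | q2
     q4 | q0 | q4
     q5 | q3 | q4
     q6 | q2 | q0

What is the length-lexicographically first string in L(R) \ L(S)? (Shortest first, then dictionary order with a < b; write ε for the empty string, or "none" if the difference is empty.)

The string bab is accepted by R but not by S.
No shorter string lies in the difference, and bab is the lexicographically first length-3 string in L(R) \ L(S).

bab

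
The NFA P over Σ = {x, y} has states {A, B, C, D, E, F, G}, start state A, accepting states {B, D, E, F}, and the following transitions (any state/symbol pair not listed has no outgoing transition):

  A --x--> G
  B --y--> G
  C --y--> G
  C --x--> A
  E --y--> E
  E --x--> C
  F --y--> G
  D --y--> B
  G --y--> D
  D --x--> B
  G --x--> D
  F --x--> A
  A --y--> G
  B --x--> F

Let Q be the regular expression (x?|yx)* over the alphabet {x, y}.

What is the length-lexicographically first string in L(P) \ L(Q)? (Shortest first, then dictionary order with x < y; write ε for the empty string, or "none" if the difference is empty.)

xy

The string xy is accepted by P but not by Q.
No shorter string lies in the difference, and xy is the lexicographically first length-2 string in L(P) \ L(Q).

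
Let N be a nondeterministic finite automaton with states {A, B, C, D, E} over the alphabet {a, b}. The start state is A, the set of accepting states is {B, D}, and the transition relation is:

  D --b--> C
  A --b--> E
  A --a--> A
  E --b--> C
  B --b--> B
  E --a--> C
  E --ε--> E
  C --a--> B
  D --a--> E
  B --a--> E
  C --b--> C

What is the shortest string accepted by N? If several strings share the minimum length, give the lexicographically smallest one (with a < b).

A breadth-first search from A reaches an accepting state first via the path A → E → C → B on input baa.
No string of length < 3 is accepted (BFS exhausts all shorter strings without reaching an accepting state), and baa is the lexicographically least accepting string of length 3.

baa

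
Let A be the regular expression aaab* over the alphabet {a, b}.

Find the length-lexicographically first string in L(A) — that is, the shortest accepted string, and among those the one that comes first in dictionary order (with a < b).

aaa

By inspection of the expression, no string of length less than 3 matches, and aaa is the lexicographically first match of length 3.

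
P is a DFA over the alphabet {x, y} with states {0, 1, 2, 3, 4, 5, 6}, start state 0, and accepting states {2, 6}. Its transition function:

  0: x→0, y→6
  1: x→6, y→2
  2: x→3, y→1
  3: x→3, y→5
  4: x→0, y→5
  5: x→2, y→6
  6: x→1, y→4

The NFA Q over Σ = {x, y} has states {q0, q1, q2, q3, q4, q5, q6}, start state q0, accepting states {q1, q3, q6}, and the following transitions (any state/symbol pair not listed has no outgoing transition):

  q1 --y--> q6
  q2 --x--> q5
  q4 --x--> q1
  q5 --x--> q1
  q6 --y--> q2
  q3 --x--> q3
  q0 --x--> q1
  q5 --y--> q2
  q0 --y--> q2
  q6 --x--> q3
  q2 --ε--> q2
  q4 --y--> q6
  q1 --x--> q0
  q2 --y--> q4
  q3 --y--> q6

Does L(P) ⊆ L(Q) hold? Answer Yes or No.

No

The string y is in L(P) but not in L(Q).
So L(P) ⊄ L(Q).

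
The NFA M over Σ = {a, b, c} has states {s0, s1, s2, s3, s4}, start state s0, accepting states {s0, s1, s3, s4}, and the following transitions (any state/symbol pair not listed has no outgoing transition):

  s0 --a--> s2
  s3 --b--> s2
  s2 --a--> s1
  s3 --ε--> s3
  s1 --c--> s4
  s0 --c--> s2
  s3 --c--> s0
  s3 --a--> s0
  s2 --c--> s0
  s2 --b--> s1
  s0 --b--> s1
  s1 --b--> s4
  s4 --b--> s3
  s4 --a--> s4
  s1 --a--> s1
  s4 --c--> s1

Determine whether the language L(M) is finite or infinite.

State s1 is reachable from the start and can reach an accepting state, and it lies on the cycle s1 → s1.
Traversing that cycle any number of times yields accepted strings of unbounded length, so the language is infinite.

infinite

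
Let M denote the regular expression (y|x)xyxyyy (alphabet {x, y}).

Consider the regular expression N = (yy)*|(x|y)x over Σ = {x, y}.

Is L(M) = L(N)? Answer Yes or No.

No

The string xxyxyyy is accepted by M but rejected by N.
So L(M) ≠ L(N).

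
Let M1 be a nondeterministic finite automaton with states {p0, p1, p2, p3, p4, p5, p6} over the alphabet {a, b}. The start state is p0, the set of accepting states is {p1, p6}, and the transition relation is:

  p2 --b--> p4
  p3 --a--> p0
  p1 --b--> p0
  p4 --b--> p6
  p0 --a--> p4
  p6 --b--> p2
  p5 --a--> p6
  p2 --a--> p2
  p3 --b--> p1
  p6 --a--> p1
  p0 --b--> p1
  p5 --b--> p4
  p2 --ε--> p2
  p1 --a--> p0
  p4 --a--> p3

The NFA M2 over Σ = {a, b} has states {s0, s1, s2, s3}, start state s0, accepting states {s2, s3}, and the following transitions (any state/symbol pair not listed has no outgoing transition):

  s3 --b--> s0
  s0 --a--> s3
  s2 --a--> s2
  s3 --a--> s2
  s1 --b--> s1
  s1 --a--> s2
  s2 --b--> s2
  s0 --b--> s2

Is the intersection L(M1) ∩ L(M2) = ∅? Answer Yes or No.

The string b is accepted by both M1 and M2.
Hence L(M1) ∩ L(M2) ≠ ∅.

No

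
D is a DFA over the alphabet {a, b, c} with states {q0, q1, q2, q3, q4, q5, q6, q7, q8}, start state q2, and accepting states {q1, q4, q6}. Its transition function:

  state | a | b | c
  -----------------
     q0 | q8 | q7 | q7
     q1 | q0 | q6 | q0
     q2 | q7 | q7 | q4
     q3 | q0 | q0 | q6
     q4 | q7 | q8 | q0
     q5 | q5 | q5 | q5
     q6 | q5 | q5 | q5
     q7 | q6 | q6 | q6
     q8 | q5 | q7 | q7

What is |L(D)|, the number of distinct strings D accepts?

28

The useful subgraph on states {q0, q2, q4, q6, q7, q8} is acyclic, so L(D) is finite; the longest accepting path visits 6 useful states, giving maximum string length 5.
Counting accepting paths from q2 by length: 1 of length 1, 6 of length 2, 3 of length 3, 12 of length 4, 6 of length 5. Total 28.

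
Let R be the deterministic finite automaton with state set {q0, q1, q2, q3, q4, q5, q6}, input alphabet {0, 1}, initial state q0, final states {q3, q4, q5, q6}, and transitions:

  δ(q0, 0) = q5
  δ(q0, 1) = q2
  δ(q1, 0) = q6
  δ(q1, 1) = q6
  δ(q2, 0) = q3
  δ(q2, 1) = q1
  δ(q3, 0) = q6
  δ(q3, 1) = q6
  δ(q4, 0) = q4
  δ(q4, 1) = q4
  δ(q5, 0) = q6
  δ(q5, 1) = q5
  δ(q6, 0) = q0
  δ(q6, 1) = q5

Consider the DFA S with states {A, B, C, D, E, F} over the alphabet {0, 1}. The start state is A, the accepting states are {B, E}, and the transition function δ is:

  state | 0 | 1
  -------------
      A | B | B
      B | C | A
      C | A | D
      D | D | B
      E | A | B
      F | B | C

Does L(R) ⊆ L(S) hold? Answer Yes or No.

No

The string 00 is in L(R) but not in L(S).
So L(R) ⊄ L(S).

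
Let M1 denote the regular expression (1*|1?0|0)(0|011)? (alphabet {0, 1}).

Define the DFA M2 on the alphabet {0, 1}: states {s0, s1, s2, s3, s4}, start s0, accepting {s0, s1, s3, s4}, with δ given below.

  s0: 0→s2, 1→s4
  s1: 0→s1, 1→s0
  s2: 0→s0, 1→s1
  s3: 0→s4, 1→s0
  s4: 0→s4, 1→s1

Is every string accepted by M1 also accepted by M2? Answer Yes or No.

The string 0 is in L(M1) but not in L(M2).
So L(M1) ⊄ L(M2).

No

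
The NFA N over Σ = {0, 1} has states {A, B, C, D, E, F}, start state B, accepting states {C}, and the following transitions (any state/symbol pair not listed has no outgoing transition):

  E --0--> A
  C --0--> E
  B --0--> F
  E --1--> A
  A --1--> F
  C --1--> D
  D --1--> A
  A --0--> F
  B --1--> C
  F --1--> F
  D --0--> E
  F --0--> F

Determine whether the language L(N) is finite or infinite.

The useful states (reachable from B and able to reach an accepting state) are {B, C}.
Restricted to these states the transition graph has no cycle, so every accepting path has bounded length and L is finite.

finite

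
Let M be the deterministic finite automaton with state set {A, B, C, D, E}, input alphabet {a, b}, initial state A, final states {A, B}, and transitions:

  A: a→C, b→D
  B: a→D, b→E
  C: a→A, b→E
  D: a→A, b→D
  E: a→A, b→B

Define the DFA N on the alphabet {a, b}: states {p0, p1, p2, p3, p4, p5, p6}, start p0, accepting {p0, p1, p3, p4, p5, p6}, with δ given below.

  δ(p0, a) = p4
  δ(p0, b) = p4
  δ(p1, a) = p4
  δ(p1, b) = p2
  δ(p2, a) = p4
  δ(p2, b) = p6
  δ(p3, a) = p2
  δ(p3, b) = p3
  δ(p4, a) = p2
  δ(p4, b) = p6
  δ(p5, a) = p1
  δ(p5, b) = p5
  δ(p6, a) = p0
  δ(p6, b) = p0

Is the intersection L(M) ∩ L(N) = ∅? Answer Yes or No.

No

The empty string ε is accepted by both M and N.
Hence L(M) ∩ L(N) ≠ ∅.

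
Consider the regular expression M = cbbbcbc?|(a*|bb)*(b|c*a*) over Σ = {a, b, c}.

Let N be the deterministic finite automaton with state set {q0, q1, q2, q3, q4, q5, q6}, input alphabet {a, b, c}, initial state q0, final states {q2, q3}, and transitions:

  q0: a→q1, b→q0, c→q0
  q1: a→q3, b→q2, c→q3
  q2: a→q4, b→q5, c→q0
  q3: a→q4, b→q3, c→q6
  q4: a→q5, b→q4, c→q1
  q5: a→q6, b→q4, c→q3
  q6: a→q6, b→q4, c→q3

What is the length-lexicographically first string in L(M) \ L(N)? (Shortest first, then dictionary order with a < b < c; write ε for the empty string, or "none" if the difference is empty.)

ε

The empty string ε is accepted by M but not by N.
Since ε is the unique shortest string, it is the required witness.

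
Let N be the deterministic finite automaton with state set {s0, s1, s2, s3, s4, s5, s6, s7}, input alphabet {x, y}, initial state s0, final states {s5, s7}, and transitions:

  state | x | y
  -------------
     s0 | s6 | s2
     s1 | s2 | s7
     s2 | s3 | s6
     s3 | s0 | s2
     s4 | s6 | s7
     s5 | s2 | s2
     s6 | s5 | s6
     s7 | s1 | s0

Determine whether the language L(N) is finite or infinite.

infinite

State s0 is reachable from the start and can reach an accepting state, and it lies on the cycle s0 → s2 → s3 → s0.
Traversing that cycle any number of times yields accepted strings of unbounded length, so the language is infinite.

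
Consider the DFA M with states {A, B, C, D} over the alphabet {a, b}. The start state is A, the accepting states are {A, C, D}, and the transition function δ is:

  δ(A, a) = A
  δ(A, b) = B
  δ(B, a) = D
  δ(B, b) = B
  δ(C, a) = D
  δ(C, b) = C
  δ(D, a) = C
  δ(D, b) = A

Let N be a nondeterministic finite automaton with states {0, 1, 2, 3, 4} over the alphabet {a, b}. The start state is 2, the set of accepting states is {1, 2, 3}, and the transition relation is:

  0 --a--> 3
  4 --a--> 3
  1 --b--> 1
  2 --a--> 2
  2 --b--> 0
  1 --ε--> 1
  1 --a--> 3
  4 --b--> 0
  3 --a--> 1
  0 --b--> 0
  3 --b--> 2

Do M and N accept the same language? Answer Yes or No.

Yes

Exploring the product automaton M × N from the start pair (A, 2), following both machines on each input symbol, reaches 4 state pairs: (A, 2), (B, 0), (D, 3), (C, 1).
M accepts in {A, C, D} and N accepts in {1, 2, 3}. In every reachable pair the two components are either both accepting — (A, 2), (D, 3), (C, 1) — or both non-accepting, so no string is accepted by exactly one of the machines: L(M) \ L(N) and L(N) \ L(M) are both empty.
Hence every string is accepted by M iff it is accepted by N, and the two languages coincide.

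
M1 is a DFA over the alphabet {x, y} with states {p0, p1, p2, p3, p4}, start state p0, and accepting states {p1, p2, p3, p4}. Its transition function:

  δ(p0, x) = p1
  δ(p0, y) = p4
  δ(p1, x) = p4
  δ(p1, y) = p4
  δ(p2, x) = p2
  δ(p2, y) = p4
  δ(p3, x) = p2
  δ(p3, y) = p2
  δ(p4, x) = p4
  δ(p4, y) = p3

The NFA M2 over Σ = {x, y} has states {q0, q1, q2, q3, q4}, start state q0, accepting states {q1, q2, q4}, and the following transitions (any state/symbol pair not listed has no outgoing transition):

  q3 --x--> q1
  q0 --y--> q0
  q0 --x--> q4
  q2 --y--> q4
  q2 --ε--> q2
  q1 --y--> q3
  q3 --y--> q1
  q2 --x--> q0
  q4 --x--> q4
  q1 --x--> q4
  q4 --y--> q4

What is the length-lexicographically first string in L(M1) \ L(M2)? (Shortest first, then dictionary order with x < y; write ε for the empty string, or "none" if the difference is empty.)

y

The string y is accepted by M1 but not by M2.
No shorter string lies in the difference, and y is the lexicographically first length-1 string in L(M1) \ L(M2).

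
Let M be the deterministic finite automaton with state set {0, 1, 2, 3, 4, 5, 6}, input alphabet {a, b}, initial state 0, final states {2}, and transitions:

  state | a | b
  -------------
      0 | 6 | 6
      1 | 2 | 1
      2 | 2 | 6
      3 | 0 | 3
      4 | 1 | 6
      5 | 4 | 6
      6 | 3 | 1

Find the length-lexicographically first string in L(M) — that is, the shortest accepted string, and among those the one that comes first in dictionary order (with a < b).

aba

A breadth-first search from 0 reaches an accepting state first via the path 0 → 6 → 1 → 2 on input aba.
No string of length < 3 is accepted (BFS exhausts all shorter strings without reaching an accepting state), and aba is the lexicographically least accepting string of length 3.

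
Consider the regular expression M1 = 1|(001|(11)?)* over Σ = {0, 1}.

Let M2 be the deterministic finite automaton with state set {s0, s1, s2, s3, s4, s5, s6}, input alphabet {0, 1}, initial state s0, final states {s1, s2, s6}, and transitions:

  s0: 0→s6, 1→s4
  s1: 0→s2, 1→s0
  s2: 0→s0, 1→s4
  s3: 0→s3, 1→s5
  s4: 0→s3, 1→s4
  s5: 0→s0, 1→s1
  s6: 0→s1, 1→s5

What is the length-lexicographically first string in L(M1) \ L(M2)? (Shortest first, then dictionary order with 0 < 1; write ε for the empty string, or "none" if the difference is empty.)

ε

The empty string ε is accepted by M1 but not by M2.
Since ε is the unique shortest string, it is the required witness.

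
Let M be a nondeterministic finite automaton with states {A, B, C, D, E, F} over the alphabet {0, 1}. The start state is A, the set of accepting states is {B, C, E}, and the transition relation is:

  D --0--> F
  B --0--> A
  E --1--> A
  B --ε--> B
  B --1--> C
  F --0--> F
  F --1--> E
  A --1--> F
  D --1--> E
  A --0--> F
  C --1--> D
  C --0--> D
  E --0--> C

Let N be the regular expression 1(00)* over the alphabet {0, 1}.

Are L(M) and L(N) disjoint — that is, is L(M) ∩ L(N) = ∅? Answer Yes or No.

Converting the expression N to a DFA (subset construction, then merging equivalent states) gives the minimal DFA with states {n0, n1, n2, n3}, start state n0, accepting states {n2} and transitions n0: 0→n1, 1→n2; n1: 0→n1, 1→n1; n2: 0→n3, 1→n1; n3: 0→n2, 1→n1.
Exploring the product automaton M × N from the start pair (A, n0), following both machines on each input symbol, reaches 8 state pairs: (A, n0), (F, n1), (F, n2), (E, n1), (F, n3), (C, n1), (A, n1), (D, n1).
M accepts in {B, C, E} and N accepts in {n2}; no reachable pair has both components accepting, so no string drives both machines to acceptance simultaneously and L(M) ∩ L(N) = ∅.
So no string is accepted by both, and the intersection is empty.

Yes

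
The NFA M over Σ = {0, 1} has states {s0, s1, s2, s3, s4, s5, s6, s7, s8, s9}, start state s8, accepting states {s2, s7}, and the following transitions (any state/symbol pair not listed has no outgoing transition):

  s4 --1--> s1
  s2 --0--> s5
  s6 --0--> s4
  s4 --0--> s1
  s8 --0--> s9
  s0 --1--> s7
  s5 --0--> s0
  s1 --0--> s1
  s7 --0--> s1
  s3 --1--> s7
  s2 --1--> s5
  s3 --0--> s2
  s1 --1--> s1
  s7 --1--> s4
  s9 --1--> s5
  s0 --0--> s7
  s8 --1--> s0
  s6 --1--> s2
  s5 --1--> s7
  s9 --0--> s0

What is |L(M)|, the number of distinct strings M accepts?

7

The useful subgraph on states {s0, s5, s7, s8, s9} is acyclic, so L(M) is finite; the longest accepting path visits 5 useful states, giving maximum string length 4.
Counting accepting paths from s8 by length: 2 of length 2, 3 of length 3, 2 of length 4. Total 7.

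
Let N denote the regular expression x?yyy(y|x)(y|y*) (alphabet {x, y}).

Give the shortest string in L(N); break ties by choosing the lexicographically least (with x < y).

yyyx

By inspection of the expression, no string of length less than 4 matches, and yyyx is the lexicographically first match of length 4.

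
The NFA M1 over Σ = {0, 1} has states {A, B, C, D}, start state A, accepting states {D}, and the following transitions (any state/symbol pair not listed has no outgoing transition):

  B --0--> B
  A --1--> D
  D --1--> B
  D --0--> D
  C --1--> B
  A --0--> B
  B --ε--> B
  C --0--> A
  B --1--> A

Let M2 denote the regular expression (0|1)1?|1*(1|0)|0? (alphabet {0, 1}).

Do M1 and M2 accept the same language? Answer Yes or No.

The string 011 is accepted by M1 but rejected by M2.
So L(M1) ≠ L(M2).

No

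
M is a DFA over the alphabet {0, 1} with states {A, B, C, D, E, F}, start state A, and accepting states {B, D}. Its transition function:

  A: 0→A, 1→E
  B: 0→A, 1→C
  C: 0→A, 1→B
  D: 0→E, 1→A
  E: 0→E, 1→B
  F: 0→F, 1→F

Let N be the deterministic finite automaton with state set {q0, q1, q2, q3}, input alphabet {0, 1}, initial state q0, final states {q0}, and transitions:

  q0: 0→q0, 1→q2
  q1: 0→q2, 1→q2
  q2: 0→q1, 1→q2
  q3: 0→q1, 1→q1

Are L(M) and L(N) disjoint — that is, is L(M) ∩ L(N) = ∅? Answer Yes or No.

Yes

Exploring the product automaton M × N from the start pair (A, q0), following both machines on each input symbol, reaches 7 state pairs: (A, q0), (E, q2), (E, q1), (B, q2), (A, q1), (C, q2), (A, q2).
M accepts in {B, D} and N accepts in {q0}; no reachable pair has both components accepting, so no string drives both machines to acceptance simultaneously and L(M) ∩ L(N) = ∅.
So no string is accepted by both, and the intersection is empty.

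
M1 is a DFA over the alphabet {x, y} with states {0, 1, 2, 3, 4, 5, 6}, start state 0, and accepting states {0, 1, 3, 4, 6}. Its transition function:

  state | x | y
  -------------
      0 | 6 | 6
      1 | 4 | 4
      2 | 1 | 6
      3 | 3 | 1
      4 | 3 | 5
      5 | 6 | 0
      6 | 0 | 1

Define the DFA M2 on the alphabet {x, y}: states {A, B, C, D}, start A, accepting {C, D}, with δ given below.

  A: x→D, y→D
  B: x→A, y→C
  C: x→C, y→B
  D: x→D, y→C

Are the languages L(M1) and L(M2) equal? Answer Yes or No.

The empty string ε is accepted by M1 but rejected by M2.
So L(M1) ≠ L(M2).

No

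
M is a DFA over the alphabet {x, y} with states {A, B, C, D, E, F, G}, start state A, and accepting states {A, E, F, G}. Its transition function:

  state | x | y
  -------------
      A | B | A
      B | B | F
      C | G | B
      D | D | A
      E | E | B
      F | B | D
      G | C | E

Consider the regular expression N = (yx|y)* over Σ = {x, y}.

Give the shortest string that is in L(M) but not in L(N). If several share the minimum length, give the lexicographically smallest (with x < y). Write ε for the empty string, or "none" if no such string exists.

xy

The string xy is accepted by M but not by N.
No shorter string lies in the difference, and xy is the lexicographically first length-2 string in L(M) \ L(N).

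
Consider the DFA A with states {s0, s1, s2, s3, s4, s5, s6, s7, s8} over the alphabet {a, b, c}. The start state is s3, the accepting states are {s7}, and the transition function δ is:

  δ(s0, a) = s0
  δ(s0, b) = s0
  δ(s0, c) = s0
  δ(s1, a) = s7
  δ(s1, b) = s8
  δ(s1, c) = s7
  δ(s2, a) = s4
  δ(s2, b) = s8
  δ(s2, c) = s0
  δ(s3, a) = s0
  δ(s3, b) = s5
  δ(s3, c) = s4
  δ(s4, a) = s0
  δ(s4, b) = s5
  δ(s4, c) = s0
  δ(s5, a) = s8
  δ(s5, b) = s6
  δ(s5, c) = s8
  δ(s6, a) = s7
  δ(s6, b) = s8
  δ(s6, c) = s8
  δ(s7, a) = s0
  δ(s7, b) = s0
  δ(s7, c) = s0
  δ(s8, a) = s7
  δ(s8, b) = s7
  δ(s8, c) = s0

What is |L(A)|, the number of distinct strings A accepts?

The useful subgraph on states {s3, s4, s5, s6, s7, s8} is acyclic, so L(A) is finite; the longest accepting path visits 6 useful states, giving maximum string length 5.
Counting accepting paths from s3 by length: 5 of length 3, 9 of length 4, 4 of length 5. Total 18.

18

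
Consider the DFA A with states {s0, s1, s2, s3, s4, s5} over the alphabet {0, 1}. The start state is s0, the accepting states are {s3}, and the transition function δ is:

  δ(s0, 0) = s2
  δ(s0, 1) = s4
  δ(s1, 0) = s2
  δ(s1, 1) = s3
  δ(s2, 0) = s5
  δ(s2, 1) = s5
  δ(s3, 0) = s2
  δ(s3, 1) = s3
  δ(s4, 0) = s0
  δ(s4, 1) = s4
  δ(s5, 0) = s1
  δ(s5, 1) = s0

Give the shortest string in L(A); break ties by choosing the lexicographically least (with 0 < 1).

A breadth-first search from s0 reaches an accepting state first via the path s0 → s2 → s5 → s1 → s3 on input 0001.
No string of length < 4 is accepted (BFS exhausts all shorter strings without reaching an accepting state), and 0001 is the lexicographically least accepting string of length 4.

0001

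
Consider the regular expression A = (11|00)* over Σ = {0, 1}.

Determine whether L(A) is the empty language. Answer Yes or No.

The empty string ε matches the expression, so it belongs to L(A).
Since L(A) contains at least one string, it is not empty.

No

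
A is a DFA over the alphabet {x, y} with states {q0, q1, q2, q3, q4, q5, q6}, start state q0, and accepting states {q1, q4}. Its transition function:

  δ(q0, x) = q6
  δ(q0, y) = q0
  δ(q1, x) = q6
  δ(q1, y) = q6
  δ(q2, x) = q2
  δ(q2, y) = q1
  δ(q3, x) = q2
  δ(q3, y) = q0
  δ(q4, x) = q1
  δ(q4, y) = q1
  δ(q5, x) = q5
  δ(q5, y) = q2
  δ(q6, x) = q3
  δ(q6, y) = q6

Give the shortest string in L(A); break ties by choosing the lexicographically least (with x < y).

xxxy

A breadth-first search from q0 reaches an accepting state first via the path q0 → q6 → q3 → q2 → q1 on input xxxy.
No string of length < 4 is accepted (BFS exhausts all shorter strings without reaching an accepting state), and xxxy is the lexicographically least accepting string of length 4.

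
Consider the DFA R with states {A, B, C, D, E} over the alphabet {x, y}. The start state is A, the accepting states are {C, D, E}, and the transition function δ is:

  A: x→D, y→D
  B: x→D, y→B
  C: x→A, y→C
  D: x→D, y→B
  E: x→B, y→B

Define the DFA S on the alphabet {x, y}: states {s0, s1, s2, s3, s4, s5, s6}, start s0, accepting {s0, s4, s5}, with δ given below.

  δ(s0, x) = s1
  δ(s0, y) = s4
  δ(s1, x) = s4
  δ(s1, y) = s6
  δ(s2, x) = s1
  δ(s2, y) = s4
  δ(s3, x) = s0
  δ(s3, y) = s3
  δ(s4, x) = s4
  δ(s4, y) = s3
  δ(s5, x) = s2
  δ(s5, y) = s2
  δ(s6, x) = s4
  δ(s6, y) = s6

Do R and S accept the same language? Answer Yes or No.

No

The string x is accepted by R but rejected by S.
So L(R) ≠ L(S).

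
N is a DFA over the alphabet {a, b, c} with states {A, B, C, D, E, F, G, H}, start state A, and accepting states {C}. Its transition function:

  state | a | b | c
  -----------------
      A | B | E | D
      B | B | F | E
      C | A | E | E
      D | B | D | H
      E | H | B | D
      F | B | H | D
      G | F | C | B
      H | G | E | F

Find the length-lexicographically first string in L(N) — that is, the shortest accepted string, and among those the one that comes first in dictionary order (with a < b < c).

A breadth-first search from A reaches an accepting state first via the path A → E → H → G → C on input baab.
No string of length < 4 is accepted (BFS exhausts all shorter strings without reaching an accepting state), and baab is the lexicographically least accepting string of length 4.

baab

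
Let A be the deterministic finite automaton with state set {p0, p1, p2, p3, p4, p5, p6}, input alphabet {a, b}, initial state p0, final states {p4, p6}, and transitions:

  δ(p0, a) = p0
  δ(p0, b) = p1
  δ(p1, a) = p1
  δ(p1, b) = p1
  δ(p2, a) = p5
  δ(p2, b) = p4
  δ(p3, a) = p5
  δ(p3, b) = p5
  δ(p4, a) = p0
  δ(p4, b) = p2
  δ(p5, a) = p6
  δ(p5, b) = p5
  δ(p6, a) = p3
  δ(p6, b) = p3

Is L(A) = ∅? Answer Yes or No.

Yes

The states reachable from the start state are {p0, p1}.
None of the accepting states {p4, p6} is reachable, so no string is accepted and L(A) = ∅.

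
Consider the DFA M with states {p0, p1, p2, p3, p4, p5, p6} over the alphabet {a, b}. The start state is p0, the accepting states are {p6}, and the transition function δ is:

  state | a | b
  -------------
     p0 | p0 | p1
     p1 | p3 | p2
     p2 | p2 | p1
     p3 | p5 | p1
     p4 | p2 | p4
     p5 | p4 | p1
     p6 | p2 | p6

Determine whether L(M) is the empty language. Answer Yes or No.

Yes

The states reachable from the start state are {p0, p1, p2, p3, p4, p5}.
None of the accepting states {p6} is reachable, so no string is accepted and L(M) = ∅.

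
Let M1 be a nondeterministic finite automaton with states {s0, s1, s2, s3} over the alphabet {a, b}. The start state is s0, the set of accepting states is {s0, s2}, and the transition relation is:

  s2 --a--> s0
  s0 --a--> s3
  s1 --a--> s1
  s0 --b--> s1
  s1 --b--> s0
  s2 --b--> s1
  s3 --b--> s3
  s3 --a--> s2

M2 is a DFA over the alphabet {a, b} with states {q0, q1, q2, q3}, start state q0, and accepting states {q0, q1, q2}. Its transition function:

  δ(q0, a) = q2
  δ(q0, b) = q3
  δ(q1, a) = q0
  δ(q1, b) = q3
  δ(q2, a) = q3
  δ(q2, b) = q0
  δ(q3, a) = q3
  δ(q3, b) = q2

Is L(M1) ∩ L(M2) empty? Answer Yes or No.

No

The empty string ε is accepted by both M1 and M2.
Hence L(M1) ∩ L(M2) ≠ ∅.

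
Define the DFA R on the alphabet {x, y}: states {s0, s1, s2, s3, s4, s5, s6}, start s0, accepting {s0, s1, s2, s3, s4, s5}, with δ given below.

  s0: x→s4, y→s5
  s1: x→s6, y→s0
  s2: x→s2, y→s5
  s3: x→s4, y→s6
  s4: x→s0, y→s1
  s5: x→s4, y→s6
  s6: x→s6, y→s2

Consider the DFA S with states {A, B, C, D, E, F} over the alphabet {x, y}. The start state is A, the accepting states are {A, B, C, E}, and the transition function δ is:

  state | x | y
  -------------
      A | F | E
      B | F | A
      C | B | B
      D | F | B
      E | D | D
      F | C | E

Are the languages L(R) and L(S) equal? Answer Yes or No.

The string x is accepted by R but rejected by S.
So L(R) ≠ L(S).

No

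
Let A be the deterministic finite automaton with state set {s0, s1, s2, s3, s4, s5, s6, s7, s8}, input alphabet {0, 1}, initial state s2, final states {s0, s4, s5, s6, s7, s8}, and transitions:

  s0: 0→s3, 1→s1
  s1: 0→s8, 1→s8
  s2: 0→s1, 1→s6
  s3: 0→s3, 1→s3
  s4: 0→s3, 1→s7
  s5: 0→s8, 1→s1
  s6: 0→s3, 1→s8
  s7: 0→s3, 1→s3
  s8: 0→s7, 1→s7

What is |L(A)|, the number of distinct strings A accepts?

10

The useful subgraph on states {s1, s2, s6, s7, s8} is acyclic, so L(A) is finite; the longest accepting path visits 4 useful states, giving maximum string length 3.
Counting accepting paths from s2 by length: 1 of length 1, 3 of length 2, 6 of length 3. Total 10.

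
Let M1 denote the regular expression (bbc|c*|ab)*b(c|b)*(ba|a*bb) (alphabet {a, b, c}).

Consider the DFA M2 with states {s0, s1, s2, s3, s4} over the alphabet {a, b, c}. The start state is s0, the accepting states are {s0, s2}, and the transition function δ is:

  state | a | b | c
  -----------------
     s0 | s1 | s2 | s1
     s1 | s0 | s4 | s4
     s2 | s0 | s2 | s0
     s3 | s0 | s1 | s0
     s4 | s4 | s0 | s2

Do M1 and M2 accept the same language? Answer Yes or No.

The string cbba is accepted by M1 but rejected by M2.
So L(M1) ≠ L(M2).

No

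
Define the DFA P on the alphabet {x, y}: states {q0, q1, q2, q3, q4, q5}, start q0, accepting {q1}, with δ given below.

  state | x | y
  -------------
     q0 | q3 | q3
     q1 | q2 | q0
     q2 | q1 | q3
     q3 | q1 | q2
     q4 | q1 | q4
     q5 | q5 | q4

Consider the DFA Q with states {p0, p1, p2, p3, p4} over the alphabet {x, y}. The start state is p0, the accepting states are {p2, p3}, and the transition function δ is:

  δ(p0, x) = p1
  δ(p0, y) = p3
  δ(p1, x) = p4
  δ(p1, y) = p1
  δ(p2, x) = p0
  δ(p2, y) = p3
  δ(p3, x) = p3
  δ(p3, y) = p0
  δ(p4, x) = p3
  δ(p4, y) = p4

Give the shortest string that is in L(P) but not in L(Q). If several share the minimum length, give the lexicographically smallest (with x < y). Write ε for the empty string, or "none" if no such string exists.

The string xx is accepted by P but not by Q.
No shorter string lies in the difference, and xx is the lexicographically first length-2 string in L(P) \ L(Q).

xx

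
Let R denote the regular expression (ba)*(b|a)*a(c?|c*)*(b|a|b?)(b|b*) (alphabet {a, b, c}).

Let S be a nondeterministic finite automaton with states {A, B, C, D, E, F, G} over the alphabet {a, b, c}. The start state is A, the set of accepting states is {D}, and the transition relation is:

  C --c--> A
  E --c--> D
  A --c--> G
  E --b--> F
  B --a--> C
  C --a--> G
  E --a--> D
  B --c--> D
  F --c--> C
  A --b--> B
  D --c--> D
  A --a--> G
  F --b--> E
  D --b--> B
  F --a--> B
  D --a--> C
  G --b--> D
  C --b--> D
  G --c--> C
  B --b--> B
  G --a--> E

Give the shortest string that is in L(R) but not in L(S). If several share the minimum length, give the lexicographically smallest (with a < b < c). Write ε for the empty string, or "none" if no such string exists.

a

The string a is accepted by R but not by S.
No shorter string lies in the difference, and a is the lexicographically first length-1 string in L(R) \ L(S).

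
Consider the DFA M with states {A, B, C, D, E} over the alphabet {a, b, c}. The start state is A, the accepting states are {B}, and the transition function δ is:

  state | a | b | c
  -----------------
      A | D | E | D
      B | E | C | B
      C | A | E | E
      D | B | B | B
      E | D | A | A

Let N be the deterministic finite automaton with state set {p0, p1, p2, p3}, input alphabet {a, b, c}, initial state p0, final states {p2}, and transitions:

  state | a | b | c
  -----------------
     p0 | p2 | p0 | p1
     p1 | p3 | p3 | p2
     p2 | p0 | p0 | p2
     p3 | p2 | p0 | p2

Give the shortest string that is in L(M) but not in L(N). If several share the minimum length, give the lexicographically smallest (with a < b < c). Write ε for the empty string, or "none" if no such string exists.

aa

The string aa is accepted by M but not by N.
No shorter string lies in the difference, and aa is the lexicographically first length-2 string in L(M) \ L(N).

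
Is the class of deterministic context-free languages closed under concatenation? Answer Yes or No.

No

Take L₁ = {ε, c} (finite, hence regular and DCFL) and L₂ = {c aⁿbⁿ : n≥0} ∪ {cc aⁿb²ⁿ : n≥0} (a DCFL: the number of leading c's tells the DPDA whether to pop one stack symbol per b or per two b's). Then L₁L₂ ∩ cca⁺b* = {cc aⁿbⁿ : n≥1} ∪ {cc aⁿb²ⁿ : n≥1}. If L₁L₂ were a DCFL, so would be this intersection with a regular set, and a DPDA for it started from its configuration after reading cc would accept {aⁿbⁿ : n≥1} ∪ {aⁿb²ⁿ : n≥1}, which no deterministic PDA accepts (a DPDA for it would have a single run on aⁿb²ⁿ, accepting after the prefix aⁿbⁿ and accepting again after n more b's; an ordinary PDA that simulates it on a's and b's and, at any moment when it is accepting, may switch to reading only a fresh letter d while feeding each d to the simulation as a b, would accept aⁱbʲdᵏ (k≥1) exactly when both aⁱbʲ and aⁱbʲ⁺ᵏ are in the language, i.e. its language intersected with the regular set a*b*d⁺ would be exactly {aⁿbⁿdⁿ : n≥1} — impossible, since context-free languages are closed under intersection with regular sets and {aⁿbⁿdⁿ} is not context-free). Hence L₁L₂ is not a DCFL.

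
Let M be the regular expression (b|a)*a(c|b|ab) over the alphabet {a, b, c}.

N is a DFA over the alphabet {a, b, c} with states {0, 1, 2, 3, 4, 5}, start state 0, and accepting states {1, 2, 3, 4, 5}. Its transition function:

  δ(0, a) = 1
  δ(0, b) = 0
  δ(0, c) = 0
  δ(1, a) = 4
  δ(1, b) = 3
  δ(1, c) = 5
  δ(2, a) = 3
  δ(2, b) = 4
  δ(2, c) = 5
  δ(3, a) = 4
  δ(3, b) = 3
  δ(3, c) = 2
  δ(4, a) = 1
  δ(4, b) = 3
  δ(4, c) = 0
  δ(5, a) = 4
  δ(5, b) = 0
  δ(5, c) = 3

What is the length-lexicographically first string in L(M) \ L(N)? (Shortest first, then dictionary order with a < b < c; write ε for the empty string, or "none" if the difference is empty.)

aac

The string aac is accepted by M but not by N.
No shorter string lies in the difference, and aac is the lexicographically first length-3 string in L(M) \ L(N).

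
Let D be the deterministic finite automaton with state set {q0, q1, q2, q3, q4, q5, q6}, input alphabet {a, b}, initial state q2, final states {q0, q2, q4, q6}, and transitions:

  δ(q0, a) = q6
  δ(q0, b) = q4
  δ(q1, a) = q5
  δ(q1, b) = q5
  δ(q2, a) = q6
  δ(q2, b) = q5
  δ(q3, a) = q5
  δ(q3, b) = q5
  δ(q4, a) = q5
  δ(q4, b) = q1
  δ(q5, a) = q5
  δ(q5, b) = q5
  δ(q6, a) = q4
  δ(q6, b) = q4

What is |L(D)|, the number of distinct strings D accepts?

The useful subgraph on states {q2, q4, q6} is acyclic, so L(D) is finite; the longest accepting path visits 3 useful states, giving maximum string length 2.
Counting accepting paths from q2 by length: 1 of length 0, 1 of length 1, 2 of length 2. Total 4.

4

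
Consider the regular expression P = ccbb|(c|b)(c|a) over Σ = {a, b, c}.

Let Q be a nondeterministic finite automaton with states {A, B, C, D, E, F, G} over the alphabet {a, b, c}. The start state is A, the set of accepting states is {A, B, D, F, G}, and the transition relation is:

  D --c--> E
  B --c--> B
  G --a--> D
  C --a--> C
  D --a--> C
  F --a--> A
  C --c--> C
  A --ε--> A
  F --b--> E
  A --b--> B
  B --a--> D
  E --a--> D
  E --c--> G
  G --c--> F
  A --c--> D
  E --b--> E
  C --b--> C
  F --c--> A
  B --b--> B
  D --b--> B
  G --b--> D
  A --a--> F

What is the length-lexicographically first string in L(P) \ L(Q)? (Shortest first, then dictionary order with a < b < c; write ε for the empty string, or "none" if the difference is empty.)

The string ca is accepted by P but not by Q.
No shorter string lies in the difference, and ca is the lexicographically first length-2 string in L(P) \ L(Q).

ca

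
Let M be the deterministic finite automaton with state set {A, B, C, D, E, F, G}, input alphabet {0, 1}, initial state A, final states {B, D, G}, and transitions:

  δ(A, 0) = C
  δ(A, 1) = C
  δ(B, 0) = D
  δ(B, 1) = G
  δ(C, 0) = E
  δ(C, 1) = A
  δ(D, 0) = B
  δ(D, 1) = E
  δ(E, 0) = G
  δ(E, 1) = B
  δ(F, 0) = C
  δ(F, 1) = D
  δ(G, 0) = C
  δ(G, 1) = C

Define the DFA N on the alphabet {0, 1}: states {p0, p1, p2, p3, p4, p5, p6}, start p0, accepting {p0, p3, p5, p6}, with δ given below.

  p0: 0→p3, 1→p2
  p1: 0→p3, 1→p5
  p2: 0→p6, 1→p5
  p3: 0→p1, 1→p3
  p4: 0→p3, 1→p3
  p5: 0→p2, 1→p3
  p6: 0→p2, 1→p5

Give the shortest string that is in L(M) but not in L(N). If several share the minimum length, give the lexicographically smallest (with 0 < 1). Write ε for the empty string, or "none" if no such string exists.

100

The string 100 is accepted by M but not by N.
No shorter string lies in the difference, and 100 is the lexicographically first length-3 string in L(M) \ L(N).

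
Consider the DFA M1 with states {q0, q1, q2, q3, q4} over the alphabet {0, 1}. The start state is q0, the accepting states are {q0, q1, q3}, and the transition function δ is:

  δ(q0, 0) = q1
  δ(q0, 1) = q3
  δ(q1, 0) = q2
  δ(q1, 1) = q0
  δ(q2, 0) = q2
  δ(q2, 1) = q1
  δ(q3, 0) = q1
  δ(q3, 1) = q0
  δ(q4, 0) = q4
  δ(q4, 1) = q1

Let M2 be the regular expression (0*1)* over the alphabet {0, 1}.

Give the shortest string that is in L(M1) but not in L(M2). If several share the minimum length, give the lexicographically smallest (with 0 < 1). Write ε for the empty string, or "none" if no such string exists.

0

The string 0 is accepted by M1 but not by M2.
No shorter string lies in the difference, and 0 is the lexicographically first length-1 string in L(M1) \ L(M2).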